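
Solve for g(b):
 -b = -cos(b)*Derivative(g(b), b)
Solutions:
 g(b) = C1 + Integral(b/cos(b), b)


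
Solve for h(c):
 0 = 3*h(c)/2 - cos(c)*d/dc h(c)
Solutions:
 h(c) = C1*(sin(c) + 1)^(3/4)/(sin(c) - 1)^(3/4)


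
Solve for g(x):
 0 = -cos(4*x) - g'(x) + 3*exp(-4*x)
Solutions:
 g(x) = C1 - sin(4*x)/4 - 3*exp(-4*x)/4


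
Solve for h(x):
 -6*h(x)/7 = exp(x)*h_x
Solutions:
 h(x) = C1*exp(6*exp(-x)/7)


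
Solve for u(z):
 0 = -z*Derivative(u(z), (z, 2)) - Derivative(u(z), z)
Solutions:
 u(z) = C1 + C2*log(z)


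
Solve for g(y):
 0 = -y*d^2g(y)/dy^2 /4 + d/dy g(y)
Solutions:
 g(y) = C1 + C2*y^5


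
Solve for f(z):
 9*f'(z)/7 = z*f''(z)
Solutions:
 f(z) = C1 + C2*z^(16/7)


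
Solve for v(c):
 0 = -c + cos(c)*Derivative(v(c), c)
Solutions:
 v(c) = C1 + Integral(c/cos(c), c)


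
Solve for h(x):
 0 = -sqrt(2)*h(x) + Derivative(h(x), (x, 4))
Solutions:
 h(x) = C1*exp(-2^(1/8)*x) + C2*exp(2^(1/8)*x) + C3*sin(2^(1/8)*x) + C4*cos(2^(1/8)*x)


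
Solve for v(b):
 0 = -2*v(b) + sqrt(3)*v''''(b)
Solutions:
 v(b) = C1*exp(-2^(1/4)*3^(7/8)*b/3) + C2*exp(2^(1/4)*3^(7/8)*b/3) + C3*sin(2^(1/4)*3^(7/8)*b/3) + C4*cos(2^(1/4)*3^(7/8)*b/3)


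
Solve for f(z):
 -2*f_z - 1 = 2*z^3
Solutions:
 f(z) = C1 - z^4/4 - z/2


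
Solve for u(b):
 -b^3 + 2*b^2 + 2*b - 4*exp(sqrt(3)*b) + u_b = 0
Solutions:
 u(b) = C1 + b^4/4 - 2*b^3/3 - b^2 + 4*sqrt(3)*exp(sqrt(3)*b)/3


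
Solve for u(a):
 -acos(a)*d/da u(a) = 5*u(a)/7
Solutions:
 u(a) = C1*exp(-5*Integral(1/acos(a), a)/7)


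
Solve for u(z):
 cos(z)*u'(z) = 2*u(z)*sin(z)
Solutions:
 u(z) = C1/cos(z)^2


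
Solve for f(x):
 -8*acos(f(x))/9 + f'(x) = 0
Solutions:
 Integral(1/acos(_y), (_y, f(x))) = C1 + 8*x/9


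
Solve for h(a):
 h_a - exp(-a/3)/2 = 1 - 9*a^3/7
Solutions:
 h(a) = C1 - 9*a^4/28 + a - 3*exp(-a/3)/2


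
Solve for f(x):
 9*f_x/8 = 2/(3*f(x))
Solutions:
 f(x) = -sqrt(C1 + 96*x)/9
 f(x) = sqrt(C1 + 96*x)/9


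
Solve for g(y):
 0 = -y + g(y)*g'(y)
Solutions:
 g(y) = -sqrt(C1 + y^2)
 g(y) = sqrt(C1 + y^2)


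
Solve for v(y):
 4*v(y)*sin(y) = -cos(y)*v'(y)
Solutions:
 v(y) = C1*cos(y)^4


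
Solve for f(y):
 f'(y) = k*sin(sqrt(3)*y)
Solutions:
 f(y) = C1 - sqrt(3)*k*cos(sqrt(3)*y)/3


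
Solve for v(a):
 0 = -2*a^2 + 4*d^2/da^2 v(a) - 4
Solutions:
 v(a) = C1 + C2*a + a^4/24 + a^2/2


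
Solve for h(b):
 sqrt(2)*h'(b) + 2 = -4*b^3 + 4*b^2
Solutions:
 h(b) = C1 - sqrt(2)*b^4/2 + 2*sqrt(2)*b^3/3 - sqrt(2)*b


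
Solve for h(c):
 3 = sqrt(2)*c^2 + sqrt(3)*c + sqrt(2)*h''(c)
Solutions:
 h(c) = C1 + C2*c - c^4/12 - sqrt(6)*c^3/12 + 3*sqrt(2)*c^2/4


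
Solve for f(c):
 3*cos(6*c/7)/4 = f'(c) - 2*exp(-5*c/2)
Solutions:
 f(c) = C1 + 7*sin(6*c/7)/8 - 4*exp(-5*c/2)/5


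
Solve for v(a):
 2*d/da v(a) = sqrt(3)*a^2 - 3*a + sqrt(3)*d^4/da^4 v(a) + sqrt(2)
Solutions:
 v(a) = C1 + C4*exp(2^(1/3)*3^(5/6)*a/3) + sqrt(3)*a^3/6 - 3*a^2/4 + sqrt(2)*a/2 + (C2*sin(6^(1/3)*a/2) + C3*cos(6^(1/3)*a/2))*exp(-2^(1/3)*3^(5/6)*a/6)


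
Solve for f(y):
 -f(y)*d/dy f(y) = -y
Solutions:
 f(y) = -sqrt(C1 + y^2)
 f(y) = sqrt(C1 + y^2)


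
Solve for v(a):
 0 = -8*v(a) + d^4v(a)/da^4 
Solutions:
 v(a) = C1*exp(-2^(3/4)*a) + C2*exp(2^(3/4)*a) + C3*sin(2^(3/4)*a) + C4*cos(2^(3/4)*a)


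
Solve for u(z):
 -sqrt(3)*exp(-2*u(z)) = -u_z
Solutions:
 u(z) = log(-sqrt(C1 + 2*sqrt(3)*z))
 u(z) = log(C1 + 2*sqrt(3)*z)/2


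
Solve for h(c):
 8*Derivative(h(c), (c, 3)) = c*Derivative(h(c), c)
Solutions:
 h(c) = C1 + Integral(C2*airyai(c/2) + C3*airybi(c/2), c)


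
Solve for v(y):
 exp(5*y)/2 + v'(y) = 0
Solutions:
 v(y) = C1 - exp(5*y)/10


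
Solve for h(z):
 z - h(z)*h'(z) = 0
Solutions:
 h(z) = -sqrt(C1 + z^2)
 h(z) = sqrt(C1 + z^2)


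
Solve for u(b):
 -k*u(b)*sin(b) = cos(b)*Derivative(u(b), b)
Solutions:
 u(b) = C1*exp(k*log(cos(b)))


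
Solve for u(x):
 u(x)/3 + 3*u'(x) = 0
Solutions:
 u(x) = C1*exp(-x/9)


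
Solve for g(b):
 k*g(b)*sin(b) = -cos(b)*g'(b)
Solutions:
 g(b) = C1*exp(k*log(cos(b)))


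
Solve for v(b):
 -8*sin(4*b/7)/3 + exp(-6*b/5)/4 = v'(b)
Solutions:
 v(b) = C1 + 14*cos(4*b/7)/3 - 5*exp(-6*b/5)/24


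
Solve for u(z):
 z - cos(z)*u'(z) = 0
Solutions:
 u(z) = C1 + Integral(z/cos(z), z)


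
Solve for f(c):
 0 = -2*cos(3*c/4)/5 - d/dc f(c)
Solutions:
 f(c) = C1 - 8*sin(3*c/4)/15


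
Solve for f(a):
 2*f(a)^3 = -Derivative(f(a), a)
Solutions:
 f(a) = -sqrt(2)*sqrt(-1/(C1 - 2*a))/2
 f(a) = sqrt(2)*sqrt(-1/(C1 - 2*a))/2


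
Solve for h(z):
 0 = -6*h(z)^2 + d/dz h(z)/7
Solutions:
 h(z) = -1/(C1 + 42*z)


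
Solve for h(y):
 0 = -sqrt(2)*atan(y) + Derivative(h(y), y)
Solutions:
 h(y) = C1 + sqrt(2)*(y*atan(y) - log(y^2 + 1)/2)


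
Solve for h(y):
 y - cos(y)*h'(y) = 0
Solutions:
 h(y) = C1 + Integral(y/cos(y), y)


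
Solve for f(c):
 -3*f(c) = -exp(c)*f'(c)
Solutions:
 f(c) = C1*exp(-3*exp(-c))


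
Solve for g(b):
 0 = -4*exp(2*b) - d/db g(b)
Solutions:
 g(b) = C1 - 2*exp(2*b)


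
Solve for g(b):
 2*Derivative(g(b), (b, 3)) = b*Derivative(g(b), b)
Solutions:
 g(b) = C1 + Integral(C2*airyai(2^(2/3)*b/2) + C3*airybi(2^(2/3)*b/2), b)


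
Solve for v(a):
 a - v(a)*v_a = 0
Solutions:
 v(a) = -sqrt(C1 + a^2)
 v(a) = sqrt(C1 + a^2)


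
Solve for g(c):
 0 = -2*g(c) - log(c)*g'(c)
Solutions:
 g(c) = C1*exp(-2*li(c))


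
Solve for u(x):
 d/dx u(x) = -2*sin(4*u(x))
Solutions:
 u(x) = -acos((-C1 - exp(16*x))/(C1 - exp(16*x)))/4 + pi/2
 u(x) = acos((-C1 - exp(16*x))/(C1 - exp(16*x)))/4


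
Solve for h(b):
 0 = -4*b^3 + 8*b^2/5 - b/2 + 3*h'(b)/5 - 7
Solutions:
 h(b) = C1 + 5*b^4/3 - 8*b^3/9 + 5*b^2/12 + 35*b/3


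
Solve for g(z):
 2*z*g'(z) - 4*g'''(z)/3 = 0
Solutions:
 g(z) = C1 + Integral(C2*airyai(2^(2/3)*3^(1/3)*z/2) + C3*airybi(2^(2/3)*3^(1/3)*z/2), z)


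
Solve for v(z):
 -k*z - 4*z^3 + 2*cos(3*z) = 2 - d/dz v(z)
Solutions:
 v(z) = C1 + k*z^2/2 + z^4 + 2*z - 2*sin(3*z)/3


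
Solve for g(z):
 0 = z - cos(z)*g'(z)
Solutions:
 g(z) = C1 + Integral(z/cos(z), z)


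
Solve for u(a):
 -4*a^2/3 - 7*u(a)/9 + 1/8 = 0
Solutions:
 u(a) = 9/56 - 12*a^2/7


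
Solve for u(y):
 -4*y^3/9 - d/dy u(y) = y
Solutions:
 u(y) = C1 - y^4/9 - y^2/2


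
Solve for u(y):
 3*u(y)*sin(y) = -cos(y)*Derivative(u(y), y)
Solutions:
 u(y) = C1*cos(y)^3


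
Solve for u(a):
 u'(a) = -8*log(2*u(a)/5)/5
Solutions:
 5*Integral(1/(log(_y) - log(5) + log(2)), (_y, u(a)))/8 = C1 - a


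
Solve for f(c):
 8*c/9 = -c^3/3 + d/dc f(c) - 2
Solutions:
 f(c) = C1 + c^4/12 + 4*c^2/9 + 2*c


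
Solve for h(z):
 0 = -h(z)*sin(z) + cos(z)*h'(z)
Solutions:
 h(z) = C1/cos(z)


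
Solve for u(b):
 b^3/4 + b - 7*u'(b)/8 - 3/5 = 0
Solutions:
 u(b) = C1 + b^4/14 + 4*b^2/7 - 24*b/35


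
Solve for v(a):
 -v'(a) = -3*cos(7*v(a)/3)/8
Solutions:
 -3*a/8 - 3*log(sin(7*v(a)/3) - 1)/14 + 3*log(sin(7*v(a)/3) + 1)/14 = C1


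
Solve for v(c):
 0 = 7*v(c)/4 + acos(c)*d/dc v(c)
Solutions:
 v(c) = C1*exp(-7*Integral(1/acos(c), c)/4)


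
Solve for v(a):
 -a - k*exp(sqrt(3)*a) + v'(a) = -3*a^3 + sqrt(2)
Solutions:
 v(a) = C1 - 3*a^4/4 + a^2/2 + sqrt(2)*a + sqrt(3)*k*exp(sqrt(3)*a)/3


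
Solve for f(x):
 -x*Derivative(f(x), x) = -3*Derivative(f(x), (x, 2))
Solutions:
 f(x) = C1 + C2*erfi(sqrt(6)*x/6)


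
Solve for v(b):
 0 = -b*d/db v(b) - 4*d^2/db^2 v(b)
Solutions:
 v(b) = C1 + C2*erf(sqrt(2)*b/4)


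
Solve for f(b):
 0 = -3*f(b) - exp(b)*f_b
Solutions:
 f(b) = C1*exp(3*exp(-b))


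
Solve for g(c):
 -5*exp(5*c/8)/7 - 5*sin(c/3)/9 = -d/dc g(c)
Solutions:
 g(c) = C1 + 8*exp(5*c/8)/7 - 5*cos(c/3)/3


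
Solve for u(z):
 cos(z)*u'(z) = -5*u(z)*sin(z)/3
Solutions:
 u(z) = C1*cos(z)^(5/3)


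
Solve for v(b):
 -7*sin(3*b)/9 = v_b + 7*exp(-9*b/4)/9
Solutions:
 v(b) = C1 + 7*cos(3*b)/27 + 28*exp(-9*b/4)/81


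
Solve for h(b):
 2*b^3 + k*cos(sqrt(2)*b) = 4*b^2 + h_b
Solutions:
 h(b) = C1 + b^4/2 - 4*b^3/3 + sqrt(2)*k*sin(sqrt(2)*b)/2


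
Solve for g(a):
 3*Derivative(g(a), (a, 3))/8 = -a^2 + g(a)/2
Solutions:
 g(a) = C3*exp(6^(2/3)*a/3) + 2*a^2 + (C1*sin(2^(2/3)*3^(1/6)*a/2) + C2*cos(2^(2/3)*3^(1/6)*a/2))*exp(-6^(2/3)*a/6)


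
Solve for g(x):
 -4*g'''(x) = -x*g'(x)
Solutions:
 g(x) = C1 + Integral(C2*airyai(2^(1/3)*x/2) + C3*airybi(2^(1/3)*x/2), x)


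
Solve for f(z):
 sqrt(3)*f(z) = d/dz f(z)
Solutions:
 f(z) = C1*exp(sqrt(3)*z)


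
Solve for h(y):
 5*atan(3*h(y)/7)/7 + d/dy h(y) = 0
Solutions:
 Integral(1/atan(3*_y/7), (_y, h(y))) = C1 - 5*y/7


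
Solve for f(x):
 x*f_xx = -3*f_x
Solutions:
 f(x) = C1 + C2/x^2


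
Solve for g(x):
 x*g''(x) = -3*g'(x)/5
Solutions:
 g(x) = C1 + C2*x^(2/5)


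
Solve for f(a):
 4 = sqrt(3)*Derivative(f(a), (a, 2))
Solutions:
 f(a) = C1 + C2*a + 2*sqrt(3)*a^2/3


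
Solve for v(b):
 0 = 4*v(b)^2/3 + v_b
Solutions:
 v(b) = 3/(C1 + 4*b)


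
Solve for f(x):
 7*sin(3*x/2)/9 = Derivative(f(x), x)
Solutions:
 f(x) = C1 - 14*cos(3*x/2)/27


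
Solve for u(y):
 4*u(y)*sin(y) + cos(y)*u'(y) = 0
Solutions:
 u(y) = C1*cos(y)^4


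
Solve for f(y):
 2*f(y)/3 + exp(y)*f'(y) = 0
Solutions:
 f(y) = C1*exp(2*exp(-y)/3)


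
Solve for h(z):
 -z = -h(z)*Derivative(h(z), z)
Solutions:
 h(z) = -sqrt(C1 + z^2)
 h(z) = sqrt(C1 + z^2)


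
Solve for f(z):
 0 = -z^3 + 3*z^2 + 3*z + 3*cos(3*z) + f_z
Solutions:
 f(z) = C1 + z^4/4 - z^3 - 3*z^2/2 - sin(3*z)


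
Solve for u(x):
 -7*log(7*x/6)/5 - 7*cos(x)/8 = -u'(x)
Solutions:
 u(x) = C1 + 7*x*log(x)/5 - 7*x*log(6)/5 - 7*x/5 + 7*x*log(7)/5 + 7*sin(x)/8


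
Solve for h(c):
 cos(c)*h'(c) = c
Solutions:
 h(c) = C1 + Integral(c/cos(c), c)


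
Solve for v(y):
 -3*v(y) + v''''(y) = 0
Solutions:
 v(y) = C1*exp(-3^(1/4)*y) + C2*exp(3^(1/4)*y) + C3*sin(3^(1/4)*y) + C4*cos(3^(1/4)*y)


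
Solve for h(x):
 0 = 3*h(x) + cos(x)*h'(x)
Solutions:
 h(x) = C1*(sin(x) - 1)^(3/2)/(sin(x) + 1)^(3/2)


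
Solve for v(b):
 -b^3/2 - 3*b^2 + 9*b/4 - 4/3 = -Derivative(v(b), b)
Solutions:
 v(b) = C1 + b^4/8 + b^3 - 9*b^2/8 + 4*b/3


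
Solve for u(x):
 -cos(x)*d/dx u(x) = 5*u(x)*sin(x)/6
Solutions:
 u(x) = C1*cos(x)^(5/6)


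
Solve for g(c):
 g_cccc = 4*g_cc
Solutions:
 g(c) = C1 + C2*c + C3*exp(-2*c) + C4*exp(2*c)


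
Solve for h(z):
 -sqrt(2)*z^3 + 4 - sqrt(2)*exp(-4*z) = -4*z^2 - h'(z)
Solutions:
 h(z) = C1 + sqrt(2)*z^4/4 - 4*z^3/3 - 4*z - sqrt(2)*exp(-4*z)/4


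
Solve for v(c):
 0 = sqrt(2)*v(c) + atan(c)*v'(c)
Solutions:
 v(c) = C1*exp(-sqrt(2)*Integral(1/atan(c), c))


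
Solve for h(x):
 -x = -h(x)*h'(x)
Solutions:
 h(x) = -sqrt(C1 + x^2)
 h(x) = sqrt(C1 + x^2)


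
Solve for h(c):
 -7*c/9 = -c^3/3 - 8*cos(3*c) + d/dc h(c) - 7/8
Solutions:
 h(c) = C1 + c^4/12 - 7*c^2/18 + 7*c/8 + 8*sin(3*c)/3


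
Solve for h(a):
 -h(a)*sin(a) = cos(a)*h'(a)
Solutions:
 h(a) = C1*cos(a)


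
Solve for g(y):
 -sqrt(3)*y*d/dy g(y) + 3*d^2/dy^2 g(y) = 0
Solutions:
 g(y) = C1 + C2*erfi(sqrt(2)*3^(3/4)*y/6)


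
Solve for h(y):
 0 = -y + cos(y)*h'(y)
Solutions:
 h(y) = C1 + Integral(y/cos(y), y)


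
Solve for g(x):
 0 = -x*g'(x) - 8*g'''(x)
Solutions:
 g(x) = C1 + Integral(C2*airyai(-x/2) + C3*airybi(-x/2), x)


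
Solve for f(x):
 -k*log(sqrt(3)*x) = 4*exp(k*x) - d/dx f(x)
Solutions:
 f(x) = C1 + k*x*log(x) + k*x*(-1 + log(3)/2) + Piecewise((4*exp(k*x)/k, Ne(k, 0)), (4*x, True))


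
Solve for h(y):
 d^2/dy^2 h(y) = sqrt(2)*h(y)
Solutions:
 h(y) = C1*exp(-2^(1/4)*y) + C2*exp(2^(1/4)*y)


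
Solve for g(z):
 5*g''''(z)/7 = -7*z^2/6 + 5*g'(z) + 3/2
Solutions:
 g(z) = C1 + C4*exp(7^(1/3)*z) + 7*z^3/90 - 3*z/10 + (C2*sin(sqrt(3)*7^(1/3)*z/2) + C3*cos(sqrt(3)*7^(1/3)*z/2))*exp(-7^(1/3)*z/2)


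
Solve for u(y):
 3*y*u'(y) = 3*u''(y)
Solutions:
 u(y) = C1 + C2*erfi(sqrt(2)*y/2)


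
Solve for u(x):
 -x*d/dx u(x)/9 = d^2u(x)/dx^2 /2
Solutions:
 u(x) = C1 + C2*erf(x/3)


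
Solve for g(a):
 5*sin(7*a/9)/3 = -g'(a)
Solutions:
 g(a) = C1 + 15*cos(7*a/9)/7


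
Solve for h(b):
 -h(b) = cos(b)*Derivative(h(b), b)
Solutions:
 h(b) = C1*sqrt(sin(b) - 1)/sqrt(sin(b) + 1)


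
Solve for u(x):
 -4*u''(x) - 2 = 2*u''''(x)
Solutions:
 u(x) = C1 + C2*x + C3*sin(sqrt(2)*x) + C4*cos(sqrt(2)*x) - x^2/4


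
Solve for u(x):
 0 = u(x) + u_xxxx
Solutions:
 u(x) = (C1*sin(sqrt(2)*x/2) + C2*cos(sqrt(2)*x/2))*exp(-sqrt(2)*x/2) + (C3*sin(sqrt(2)*x/2) + C4*cos(sqrt(2)*x/2))*exp(sqrt(2)*x/2)


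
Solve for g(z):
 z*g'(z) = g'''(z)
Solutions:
 g(z) = C1 + Integral(C2*airyai(z) + C3*airybi(z), z)


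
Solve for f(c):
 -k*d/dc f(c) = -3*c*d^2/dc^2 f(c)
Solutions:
 f(c) = C1 + c^(re(k)/3 + 1)*(C2*sin(log(c)*Abs(im(k))/3) + C3*cos(log(c)*im(k)/3))


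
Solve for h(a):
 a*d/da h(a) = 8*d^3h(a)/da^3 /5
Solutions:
 h(a) = C1 + Integral(C2*airyai(5^(1/3)*a/2) + C3*airybi(5^(1/3)*a/2), a)


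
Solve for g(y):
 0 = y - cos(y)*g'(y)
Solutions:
 g(y) = C1 + Integral(y/cos(y), y)


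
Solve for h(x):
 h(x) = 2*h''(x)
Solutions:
 h(x) = C1*exp(-sqrt(2)*x/2) + C2*exp(sqrt(2)*x/2)


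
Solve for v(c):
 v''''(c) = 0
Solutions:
 v(c) = C1 + C2*c + C3*c^2 + C4*c^3


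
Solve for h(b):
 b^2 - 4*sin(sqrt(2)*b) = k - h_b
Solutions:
 h(b) = C1 - b^3/3 + b*k - 2*sqrt(2)*cos(sqrt(2)*b)


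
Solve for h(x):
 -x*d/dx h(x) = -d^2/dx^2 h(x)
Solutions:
 h(x) = C1 + C2*erfi(sqrt(2)*x/2)


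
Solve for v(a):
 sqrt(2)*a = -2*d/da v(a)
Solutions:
 v(a) = C1 - sqrt(2)*a^2/4


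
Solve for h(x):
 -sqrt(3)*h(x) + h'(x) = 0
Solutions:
 h(x) = C1*exp(sqrt(3)*x)


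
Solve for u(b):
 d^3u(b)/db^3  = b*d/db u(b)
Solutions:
 u(b) = C1 + Integral(C2*airyai(b) + C3*airybi(b), b)


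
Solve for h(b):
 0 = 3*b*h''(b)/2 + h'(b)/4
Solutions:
 h(b) = C1 + C2*b^(5/6)


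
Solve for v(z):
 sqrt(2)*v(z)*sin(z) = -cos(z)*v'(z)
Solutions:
 v(z) = C1*cos(z)^(sqrt(2))


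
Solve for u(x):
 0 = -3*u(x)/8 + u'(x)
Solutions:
 u(x) = C1*exp(3*x/8)


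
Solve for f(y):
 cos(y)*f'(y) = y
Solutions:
 f(y) = C1 + Integral(y/cos(y), y)


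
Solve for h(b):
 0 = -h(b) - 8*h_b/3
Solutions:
 h(b) = C1*exp(-3*b/8)


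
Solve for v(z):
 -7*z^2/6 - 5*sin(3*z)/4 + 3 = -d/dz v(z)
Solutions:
 v(z) = C1 + 7*z^3/18 - 3*z - 5*cos(3*z)/12


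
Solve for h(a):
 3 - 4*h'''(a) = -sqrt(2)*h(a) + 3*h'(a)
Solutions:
 h(a) = C1*exp(-2^(1/6)*a*(-2/(2 + sqrt(6))^(1/3) + 2^(2/3)*(2 + sqrt(6))^(1/3))/8)*sin(2^(1/6)*sqrt(3)*a*(2/(2 + sqrt(6))^(1/3) + 2^(2/3)*(2 + sqrt(6))^(1/3))/8) + C2*exp(-2^(1/6)*a*(-2/(2 + sqrt(6))^(1/3) + 2^(2/3)*(2 + sqrt(6))^(1/3))/8)*cos(2^(1/6)*sqrt(3)*a*(2/(2 + sqrt(6))^(1/3) + 2^(2/3)*(2 + sqrt(6))^(1/3))/8) + C3*exp(2^(1/6)*a*(-2/(2 + sqrt(6))^(1/3) + 2^(2/3)*(2 + sqrt(6))^(1/3))/4) - 3*sqrt(2)/2


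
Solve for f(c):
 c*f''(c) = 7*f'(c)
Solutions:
 f(c) = C1 + C2*c^8


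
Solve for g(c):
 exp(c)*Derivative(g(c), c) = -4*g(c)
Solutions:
 g(c) = C1*exp(4*exp(-c))


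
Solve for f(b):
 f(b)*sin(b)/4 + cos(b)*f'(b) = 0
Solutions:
 f(b) = C1*cos(b)^(1/4)


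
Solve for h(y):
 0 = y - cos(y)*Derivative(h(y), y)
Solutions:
 h(y) = C1 + Integral(y/cos(y), y)


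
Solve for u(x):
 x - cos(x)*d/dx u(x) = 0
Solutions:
 u(x) = C1 + Integral(x/cos(x), x)


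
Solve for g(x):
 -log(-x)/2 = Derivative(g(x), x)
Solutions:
 g(x) = C1 - x*log(-x)/2 + x/2


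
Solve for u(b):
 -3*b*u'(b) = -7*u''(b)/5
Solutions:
 u(b) = C1 + C2*erfi(sqrt(210)*b/14)


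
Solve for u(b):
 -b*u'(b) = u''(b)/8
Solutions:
 u(b) = C1 + C2*erf(2*b)


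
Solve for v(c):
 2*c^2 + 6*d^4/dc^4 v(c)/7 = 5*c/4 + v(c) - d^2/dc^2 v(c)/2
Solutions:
 v(c) = C1*exp(-sqrt(6)*c*sqrt(-7 + sqrt(721))/12) + C2*exp(sqrt(6)*c*sqrt(-7 + sqrt(721))/12) + C3*sin(sqrt(6)*c*sqrt(7 + sqrt(721))/12) + C4*cos(sqrt(6)*c*sqrt(7 + sqrt(721))/12) + 2*c^2 - 5*c/4 + 2


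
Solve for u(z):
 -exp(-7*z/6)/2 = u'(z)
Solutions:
 u(z) = C1 + 3*exp(-7*z/6)/7


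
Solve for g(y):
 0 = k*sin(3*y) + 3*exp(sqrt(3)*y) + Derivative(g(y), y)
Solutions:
 g(y) = C1 + k*cos(3*y)/3 - sqrt(3)*exp(sqrt(3)*y)


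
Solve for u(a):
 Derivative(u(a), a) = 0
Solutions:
 u(a) = C1


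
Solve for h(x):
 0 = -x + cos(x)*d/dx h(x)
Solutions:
 h(x) = C1 + Integral(x/cos(x), x)


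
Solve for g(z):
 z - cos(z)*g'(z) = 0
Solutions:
 g(z) = C1 + Integral(z/cos(z), z)


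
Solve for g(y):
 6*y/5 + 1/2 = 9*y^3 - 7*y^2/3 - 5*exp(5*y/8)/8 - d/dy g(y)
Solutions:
 g(y) = C1 + 9*y^4/4 - 7*y^3/9 - 3*y^2/5 - y/2 - exp(y)^(5/8)


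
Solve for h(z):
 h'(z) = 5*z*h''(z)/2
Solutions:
 h(z) = C1 + C2*z^(7/5)


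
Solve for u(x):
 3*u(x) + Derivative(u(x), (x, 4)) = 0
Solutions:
 u(x) = (C1*sin(sqrt(2)*3^(1/4)*x/2) + C2*cos(sqrt(2)*3^(1/4)*x/2))*exp(-sqrt(2)*3^(1/4)*x/2) + (C3*sin(sqrt(2)*3^(1/4)*x/2) + C4*cos(sqrt(2)*3^(1/4)*x/2))*exp(sqrt(2)*3^(1/4)*x/2)


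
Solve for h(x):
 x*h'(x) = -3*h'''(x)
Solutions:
 h(x) = C1 + Integral(C2*airyai(-3^(2/3)*x/3) + C3*airybi(-3^(2/3)*x/3), x)


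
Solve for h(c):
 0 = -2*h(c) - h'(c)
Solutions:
 h(c) = C1*exp(-2*c)


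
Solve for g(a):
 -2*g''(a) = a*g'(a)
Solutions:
 g(a) = C1 + C2*erf(a/2)


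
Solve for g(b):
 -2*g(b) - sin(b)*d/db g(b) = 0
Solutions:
 g(b) = C1*(cos(b) + 1)/(cos(b) - 1)


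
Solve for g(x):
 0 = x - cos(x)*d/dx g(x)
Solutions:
 g(x) = C1 + Integral(x/cos(x), x)


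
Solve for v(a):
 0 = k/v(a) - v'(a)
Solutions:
 v(a) = -sqrt(C1 + 2*a*k)
 v(a) = sqrt(C1 + 2*a*k)


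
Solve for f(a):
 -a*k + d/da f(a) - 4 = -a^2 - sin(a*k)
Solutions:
 f(a) = C1 - a^3/3 + a^2*k/2 + 4*a + cos(a*k)/k


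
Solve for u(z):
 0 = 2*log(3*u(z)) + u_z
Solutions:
 Integral(1/(log(_y) + log(3)), (_y, u(z)))/2 = C1 - z


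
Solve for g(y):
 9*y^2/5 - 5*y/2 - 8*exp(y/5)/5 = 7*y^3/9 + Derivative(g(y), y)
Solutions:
 g(y) = C1 - 7*y^4/36 + 3*y^3/5 - 5*y^2/4 - 8*exp(y/5)


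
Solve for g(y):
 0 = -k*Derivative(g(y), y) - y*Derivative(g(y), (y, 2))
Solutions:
 g(y) = C1 + y^(1 - re(k))*(C2*sin(log(y)*Abs(im(k))) + C3*cos(log(y)*im(k)))


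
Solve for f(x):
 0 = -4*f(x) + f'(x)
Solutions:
 f(x) = C1*exp(4*x)


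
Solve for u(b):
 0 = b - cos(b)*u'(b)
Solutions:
 u(b) = C1 + Integral(b/cos(b), b)


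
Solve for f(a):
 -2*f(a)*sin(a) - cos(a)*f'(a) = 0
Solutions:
 f(a) = C1*cos(a)^2


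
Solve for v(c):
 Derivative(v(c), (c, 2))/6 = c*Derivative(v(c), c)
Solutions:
 v(c) = C1 + C2*erfi(sqrt(3)*c)


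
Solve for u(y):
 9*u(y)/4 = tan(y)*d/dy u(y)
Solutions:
 u(y) = C1*sin(y)^(9/4)


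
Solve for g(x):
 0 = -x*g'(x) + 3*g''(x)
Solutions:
 g(x) = C1 + C2*erfi(sqrt(6)*x/6)


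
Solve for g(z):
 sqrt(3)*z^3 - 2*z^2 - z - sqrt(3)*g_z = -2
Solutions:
 g(z) = C1 + z^4/4 - 2*sqrt(3)*z^3/9 - sqrt(3)*z^2/6 + 2*sqrt(3)*z/3


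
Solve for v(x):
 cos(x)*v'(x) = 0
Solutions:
 v(x) = C1


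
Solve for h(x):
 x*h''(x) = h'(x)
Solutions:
 h(x) = C1 + C2*x^2


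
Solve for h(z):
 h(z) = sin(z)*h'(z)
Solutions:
 h(z) = C1*sqrt(cos(z) - 1)/sqrt(cos(z) + 1)


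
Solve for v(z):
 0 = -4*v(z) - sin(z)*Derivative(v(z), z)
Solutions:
 v(z) = C1*(cos(z)^2 + 2*cos(z) + 1)/(cos(z)^2 - 2*cos(z) + 1)


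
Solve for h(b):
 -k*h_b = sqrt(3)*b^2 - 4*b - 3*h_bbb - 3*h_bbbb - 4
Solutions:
 h(b) = C1 + C2*exp(-b*((-9*k/2 + sqrt((2 - 9*k)^2 - 4)/2 + 1)^(1/3) + 1 + (-9*k/2 + sqrt((2 - 9*k)^2 - 4)/2 + 1)^(-1/3))/3) + C3*exp(b*((-9*k/2 + sqrt((2 - 9*k)^2 - 4)/2 + 1)^(1/3) - sqrt(3)*I*(-9*k/2 + sqrt((2 - 9*k)^2 - 4)/2 + 1)^(1/3) - 2 - 4/((-1 + sqrt(3)*I)*(-9*k/2 + sqrt((2 - 9*k)^2 - 4)/2 + 1)^(1/3)))/6) + C4*exp(b*((-9*k/2 + sqrt((2 - 9*k)^2 - 4)/2 + 1)^(1/3) + sqrt(3)*I*(-9*k/2 + sqrt((2 - 9*k)^2 - 4)/2 + 1)^(1/3) - 2 + 4/((1 + sqrt(3)*I)*(-9*k/2 + sqrt((2 - 9*k)^2 - 4)/2 + 1)^(1/3)))/6) - sqrt(3)*b^3/(3*k) + 2*b^2/k + 4*b/k - 6*sqrt(3)*b/k^2


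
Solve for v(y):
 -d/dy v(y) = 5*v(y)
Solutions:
 v(y) = C1*exp(-5*y)


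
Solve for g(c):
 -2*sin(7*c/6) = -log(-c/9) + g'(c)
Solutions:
 g(c) = C1 + c*log(-c) - 2*c*log(3) - c + 12*cos(7*c/6)/7


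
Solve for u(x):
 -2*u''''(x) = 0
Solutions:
 u(x) = C1 + C2*x + C3*x^2 + C4*x^3


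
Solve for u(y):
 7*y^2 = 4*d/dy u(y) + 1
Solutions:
 u(y) = C1 + 7*y^3/12 - y/4


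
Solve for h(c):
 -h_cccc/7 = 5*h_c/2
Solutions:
 h(c) = C1 + C4*exp(-2^(2/3)*35^(1/3)*c/2) + (C2*sin(2^(2/3)*sqrt(3)*35^(1/3)*c/4) + C3*cos(2^(2/3)*sqrt(3)*35^(1/3)*c/4))*exp(2^(2/3)*35^(1/3)*c/4)


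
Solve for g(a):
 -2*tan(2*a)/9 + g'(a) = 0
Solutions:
 g(a) = C1 - log(cos(2*a))/9


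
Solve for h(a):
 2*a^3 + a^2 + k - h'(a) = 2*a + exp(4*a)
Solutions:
 h(a) = C1 + a^4/2 + a^3/3 - a^2 + a*k - exp(4*a)/4


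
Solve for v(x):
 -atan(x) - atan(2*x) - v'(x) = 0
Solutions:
 v(x) = C1 - x*atan(x) - x*atan(2*x) + log(x^2 + 1)/2 + log(4*x^2 + 1)/4


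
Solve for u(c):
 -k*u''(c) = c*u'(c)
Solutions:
 u(c) = C1 + C2*sqrt(k)*erf(sqrt(2)*c*sqrt(1/k)/2)


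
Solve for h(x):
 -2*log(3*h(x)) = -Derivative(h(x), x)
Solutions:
 -Integral(1/(log(_y) + log(3)), (_y, h(x)))/2 = C1 - x


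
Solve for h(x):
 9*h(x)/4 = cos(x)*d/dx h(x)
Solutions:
 h(x) = C1*(sin(x) + 1)^(9/8)/(sin(x) - 1)^(9/8)


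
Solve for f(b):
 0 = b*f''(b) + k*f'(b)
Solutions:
 f(b) = C1 + b^(1 - re(k))*(C2*sin(log(b)*Abs(im(k))) + C3*cos(log(b)*im(k)))


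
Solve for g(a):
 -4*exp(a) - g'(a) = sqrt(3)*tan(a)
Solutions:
 g(a) = C1 - 4*exp(a) + sqrt(3)*log(cos(a))


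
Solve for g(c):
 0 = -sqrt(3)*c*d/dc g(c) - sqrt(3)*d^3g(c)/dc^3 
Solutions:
 g(c) = C1 + Integral(C2*airyai(-c) + C3*airybi(-c), c)


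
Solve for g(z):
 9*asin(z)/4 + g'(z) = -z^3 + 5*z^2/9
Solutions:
 g(z) = C1 - z^4/4 + 5*z^3/27 - 9*z*asin(z)/4 - 9*sqrt(1 - z^2)/4


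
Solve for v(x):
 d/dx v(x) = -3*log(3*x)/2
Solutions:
 v(x) = C1 - 3*x*log(x)/2 - 3*x*log(3)/2 + 3*x/2


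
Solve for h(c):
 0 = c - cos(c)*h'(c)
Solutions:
 h(c) = C1 + Integral(c/cos(c), c)


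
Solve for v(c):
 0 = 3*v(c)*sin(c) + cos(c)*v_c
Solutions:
 v(c) = C1*cos(c)^3


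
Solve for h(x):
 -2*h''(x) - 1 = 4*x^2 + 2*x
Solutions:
 h(x) = C1 + C2*x - x^4/6 - x^3/6 - x^2/4


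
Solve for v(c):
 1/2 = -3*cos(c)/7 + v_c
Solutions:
 v(c) = C1 + c/2 + 3*sin(c)/7


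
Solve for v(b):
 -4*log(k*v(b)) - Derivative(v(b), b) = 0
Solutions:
 li(k*v(b))/k = C1 - 4*b


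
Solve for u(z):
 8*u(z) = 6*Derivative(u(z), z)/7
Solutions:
 u(z) = C1*exp(28*z/3)


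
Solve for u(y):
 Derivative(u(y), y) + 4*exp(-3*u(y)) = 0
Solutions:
 u(y) = log(C1 - 12*y)/3
 u(y) = log((-3^(1/3) - 3^(5/6)*I)*(C1 - 4*y)^(1/3)/2)
 u(y) = log((-3^(1/3) + 3^(5/6)*I)*(C1 - 4*y)^(1/3)/2)


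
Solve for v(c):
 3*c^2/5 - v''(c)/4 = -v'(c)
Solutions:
 v(c) = C1 + C2*exp(4*c) - c^3/5 - 3*c^2/20 - 3*c/40


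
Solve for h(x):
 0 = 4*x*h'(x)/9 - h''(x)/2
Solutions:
 h(x) = C1 + C2*erfi(2*x/3)


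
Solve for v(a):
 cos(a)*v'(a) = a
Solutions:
 v(a) = C1 + Integral(a/cos(a), a)


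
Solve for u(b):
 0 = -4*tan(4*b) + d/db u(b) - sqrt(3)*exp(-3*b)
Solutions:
 u(b) = C1 + log(tan(4*b)^2 + 1)/2 - sqrt(3)*exp(-3*b)/3


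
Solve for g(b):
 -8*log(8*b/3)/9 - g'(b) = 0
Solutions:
 g(b) = C1 - 8*b*log(b)/9 - 8*b*log(2)/3 + 8*b/9 + 8*b*log(3)/9


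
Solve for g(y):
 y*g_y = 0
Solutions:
 g(y) = C1


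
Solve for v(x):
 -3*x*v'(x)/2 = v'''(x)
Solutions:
 v(x) = C1 + Integral(C2*airyai(-2^(2/3)*3^(1/3)*x/2) + C3*airybi(-2^(2/3)*3^(1/3)*x/2), x)


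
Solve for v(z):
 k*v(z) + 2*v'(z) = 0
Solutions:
 v(z) = C1*exp(-k*z/2)


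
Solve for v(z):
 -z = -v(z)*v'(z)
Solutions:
 v(z) = -sqrt(C1 + z^2)
 v(z) = sqrt(C1 + z^2)


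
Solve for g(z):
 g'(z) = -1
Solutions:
 g(z) = C1 - z


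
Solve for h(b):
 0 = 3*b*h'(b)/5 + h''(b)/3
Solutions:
 h(b) = C1 + C2*erf(3*sqrt(10)*b/10)


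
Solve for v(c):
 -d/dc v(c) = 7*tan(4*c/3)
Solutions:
 v(c) = C1 + 21*log(cos(4*c/3))/4


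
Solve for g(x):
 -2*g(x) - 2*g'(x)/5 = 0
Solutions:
 g(x) = C1*exp(-5*x)


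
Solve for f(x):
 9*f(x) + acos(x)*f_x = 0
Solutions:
 f(x) = C1*exp(-9*Integral(1/acos(x), x))


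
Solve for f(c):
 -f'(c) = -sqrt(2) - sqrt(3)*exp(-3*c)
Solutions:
 f(c) = C1 + sqrt(2)*c - sqrt(3)*exp(-3*c)/3


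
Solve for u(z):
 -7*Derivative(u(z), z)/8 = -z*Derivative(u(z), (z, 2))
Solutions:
 u(z) = C1 + C2*z^(15/8)


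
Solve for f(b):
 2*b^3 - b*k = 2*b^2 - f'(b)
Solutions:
 f(b) = C1 - b^4/2 + 2*b^3/3 + b^2*k/2


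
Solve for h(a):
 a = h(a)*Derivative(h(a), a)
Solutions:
 h(a) = -sqrt(C1 + a^2)
 h(a) = sqrt(C1 + a^2)


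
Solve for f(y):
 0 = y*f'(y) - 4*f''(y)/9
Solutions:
 f(y) = C1 + C2*erfi(3*sqrt(2)*y/4)


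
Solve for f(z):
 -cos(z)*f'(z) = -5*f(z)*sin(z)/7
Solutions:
 f(z) = C1/cos(z)^(5/7)


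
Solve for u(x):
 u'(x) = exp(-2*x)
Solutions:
 u(x) = C1 - exp(-2*x)/2


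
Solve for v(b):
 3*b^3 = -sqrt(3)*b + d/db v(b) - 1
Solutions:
 v(b) = C1 + 3*b^4/4 + sqrt(3)*b^2/2 + b


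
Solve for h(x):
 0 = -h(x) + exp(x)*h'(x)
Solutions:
 h(x) = C1*exp(-exp(-x))


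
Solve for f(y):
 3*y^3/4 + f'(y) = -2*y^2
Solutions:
 f(y) = C1 - 3*y^4/16 - 2*y^3/3


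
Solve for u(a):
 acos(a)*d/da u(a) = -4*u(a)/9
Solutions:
 u(a) = C1*exp(-4*Integral(1/acos(a), a)/9)


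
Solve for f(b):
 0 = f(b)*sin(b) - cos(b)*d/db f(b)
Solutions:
 f(b) = C1/cos(b)


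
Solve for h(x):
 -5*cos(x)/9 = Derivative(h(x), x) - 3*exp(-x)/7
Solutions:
 h(x) = C1 - 5*sin(x)/9 - 3*exp(-x)/7


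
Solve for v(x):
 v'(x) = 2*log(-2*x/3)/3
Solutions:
 v(x) = C1 + 2*x*log(-x)/3 + 2*x*(-log(3) - 1 + log(2))/3


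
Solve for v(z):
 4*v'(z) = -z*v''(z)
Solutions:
 v(z) = C1 + C2/z^3


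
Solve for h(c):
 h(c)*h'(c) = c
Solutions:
 h(c) = -sqrt(C1 + c^2)
 h(c) = sqrt(C1 + c^2)


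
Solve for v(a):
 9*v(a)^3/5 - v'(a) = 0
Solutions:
 v(a) = -sqrt(10)*sqrt(-1/(C1 + 9*a))/2
 v(a) = sqrt(10)*sqrt(-1/(C1 + 9*a))/2


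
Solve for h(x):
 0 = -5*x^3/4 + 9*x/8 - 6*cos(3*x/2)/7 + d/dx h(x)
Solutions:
 h(x) = C1 + 5*x^4/16 - 9*x^2/16 + 4*sin(3*x/2)/7


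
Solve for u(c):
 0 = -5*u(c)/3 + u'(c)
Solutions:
 u(c) = C1*exp(5*c/3)


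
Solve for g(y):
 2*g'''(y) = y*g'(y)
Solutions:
 g(y) = C1 + Integral(C2*airyai(2^(2/3)*y/2) + C3*airybi(2^(2/3)*y/2), y)


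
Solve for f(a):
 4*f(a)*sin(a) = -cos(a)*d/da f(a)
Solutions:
 f(a) = C1*cos(a)^4


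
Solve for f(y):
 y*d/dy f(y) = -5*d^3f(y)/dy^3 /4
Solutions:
 f(y) = C1 + Integral(C2*airyai(-10^(2/3)*y/5) + C3*airybi(-10^(2/3)*y/5), y)


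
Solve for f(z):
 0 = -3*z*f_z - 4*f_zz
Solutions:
 f(z) = C1 + C2*erf(sqrt(6)*z/4)


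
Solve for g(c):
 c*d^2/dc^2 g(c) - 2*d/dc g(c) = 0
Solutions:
 g(c) = C1 + C2*c^3


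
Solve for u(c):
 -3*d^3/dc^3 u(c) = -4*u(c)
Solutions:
 u(c) = C3*exp(6^(2/3)*c/3) + (C1*sin(2^(2/3)*3^(1/6)*c/2) + C2*cos(2^(2/3)*3^(1/6)*c/2))*exp(-6^(2/3)*c/6)


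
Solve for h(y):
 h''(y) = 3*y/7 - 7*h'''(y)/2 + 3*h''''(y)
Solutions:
 h(y) = C1 + C2*y + C3*exp(y*(7 - sqrt(97))/12) + C4*exp(y*(7 + sqrt(97))/12) + y^3/14 - 3*y^2/4


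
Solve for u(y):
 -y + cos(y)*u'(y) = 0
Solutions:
 u(y) = C1 + Integral(y/cos(y), y)


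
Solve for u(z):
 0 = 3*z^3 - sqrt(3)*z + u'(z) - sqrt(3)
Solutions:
 u(z) = C1 - 3*z^4/4 + sqrt(3)*z^2/2 + sqrt(3)*z


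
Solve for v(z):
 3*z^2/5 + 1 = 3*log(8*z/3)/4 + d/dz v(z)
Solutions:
 v(z) = C1 + z^3/5 - 3*z*log(z)/4 - 3*z*log(2) + 3*z*log(6)/4 + 7*z/4


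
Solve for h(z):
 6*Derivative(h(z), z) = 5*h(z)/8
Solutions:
 h(z) = C1*exp(5*z/48)


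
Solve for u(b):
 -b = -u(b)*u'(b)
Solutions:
 u(b) = -sqrt(C1 + b^2)
 u(b) = sqrt(C1 + b^2)


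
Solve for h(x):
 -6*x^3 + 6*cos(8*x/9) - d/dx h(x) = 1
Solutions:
 h(x) = C1 - 3*x^4/2 - x + 27*sin(8*x/9)/4


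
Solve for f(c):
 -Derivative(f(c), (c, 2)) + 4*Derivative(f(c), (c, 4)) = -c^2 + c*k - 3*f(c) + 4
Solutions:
 f(c) = -c^2/3 + c*k/3 + (C1*sin(sqrt(2)*3^(1/4)*c*sin(atan(sqrt(47))/2)/2) + C2*cos(sqrt(2)*3^(1/4)*c*sin(atan(sqrt(47))/2)/2))*exp(-sqrt(2)*3^(1/4)*c*cos(atan(sqrt(47))/2)/2) + (C3*sin(sqrt(2)*3^(1/4)*c*sin(atan(sqrt(47))/2)/2) + C4*cos(sqrt(2)*3^(1/4)*c*sin(atan(sqrt(47))/2)/2))*exp(sqrt(2)*3^(1/4)*c*cos(atan(sqrt(47))/2)/2) + 10/9


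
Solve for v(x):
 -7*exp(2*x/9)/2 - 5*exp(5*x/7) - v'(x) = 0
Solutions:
 v(x) = C1 - 63*exp(2*x/9)/4 - 7*exp(5*x/7)


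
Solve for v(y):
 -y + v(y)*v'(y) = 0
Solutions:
 v(y) = -sqrt(C1 + y^2)
 v(y) = sqrt(C1 + y^2)


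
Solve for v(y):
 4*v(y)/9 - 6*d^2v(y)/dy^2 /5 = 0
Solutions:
 v(y) = C1*exp(-sqrt(30)*y/9) + C2*exp(sqrt(30)*y/9)


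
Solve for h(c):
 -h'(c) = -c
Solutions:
 h(c) = C1 + c^2/2


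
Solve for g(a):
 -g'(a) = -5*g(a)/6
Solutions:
 g(a) = C1*exp(5*a/6)


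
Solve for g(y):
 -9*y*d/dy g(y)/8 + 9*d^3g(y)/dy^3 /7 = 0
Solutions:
 g(y) = C1 + Integral(C2*airyai(7^(1/3)*y/2) + C3*airybi(7^(1/3)*y/2), y)


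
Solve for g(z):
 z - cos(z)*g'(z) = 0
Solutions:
 g(z) = C1 + Integral(z/cos(z), z)


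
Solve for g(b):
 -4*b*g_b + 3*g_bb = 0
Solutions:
 g(b) = C1 + C2*erfi(sqrt(6)*b/3)


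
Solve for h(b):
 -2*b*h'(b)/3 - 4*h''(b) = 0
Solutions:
 h(b) = C1 + C2*erf(sqrt(3)*b/6)


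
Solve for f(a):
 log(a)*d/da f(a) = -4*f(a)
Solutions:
 f(a) = C1*exp(-4*li(a))


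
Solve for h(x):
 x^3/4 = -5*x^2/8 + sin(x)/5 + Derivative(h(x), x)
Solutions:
 h(x) = C1 + x^4/16 + 5*x^3/24 + cos(x)/5


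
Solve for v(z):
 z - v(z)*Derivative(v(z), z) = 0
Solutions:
 v(z) = -sqrt(C1 + z^2)
 v(z) = sqrt(C1 + z^2)


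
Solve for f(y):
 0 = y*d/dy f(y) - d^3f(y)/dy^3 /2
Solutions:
 f(y) = C1 + Integral(C2*airyai(2^(1/3)*y) + C3*airybi(2^(1/3)*y), y)


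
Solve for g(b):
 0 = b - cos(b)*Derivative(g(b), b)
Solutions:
 g(b) = C1 + Integral(b/cos(b), b)


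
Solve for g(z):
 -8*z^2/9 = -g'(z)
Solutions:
 g(z) = C1 + 8*z^3/27


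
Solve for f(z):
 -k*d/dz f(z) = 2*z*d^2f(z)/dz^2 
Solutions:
 f(z) = C1 + z^(1 - re(k)/2)*(C2*sin(log(z)*Abs(im(k))/2) + C3*cos(log(z)*im(k)/2))


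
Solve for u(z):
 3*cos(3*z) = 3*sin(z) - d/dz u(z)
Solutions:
 u(z) = C1 - sin(3*z) - 3*cos(z)


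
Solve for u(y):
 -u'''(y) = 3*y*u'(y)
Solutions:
 u(y) = C1 + Integral(C2*airyai(-3^(1/3)*y) + C3*airybi(-3^(1/3)*y), y)


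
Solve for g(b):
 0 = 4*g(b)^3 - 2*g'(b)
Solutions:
 g(b) = -sqrt(2)*sqrt(-1/(C1 + 2*b))/2
 g(b) = sqrt(2)*sqrt(-1/(C1 + 2*b))/2


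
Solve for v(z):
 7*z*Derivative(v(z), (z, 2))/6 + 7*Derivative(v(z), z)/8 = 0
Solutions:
 v(z) = C1 + C2*z^(1/4)


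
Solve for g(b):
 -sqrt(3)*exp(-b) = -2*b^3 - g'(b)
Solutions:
 g(b) = C1 - b^4/2 - sqrt(3)*exp(-b)


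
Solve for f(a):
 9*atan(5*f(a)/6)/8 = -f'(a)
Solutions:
 Integral(1/atan(5*_y/6), (_y, f(a))) = C1 - 9*a/8


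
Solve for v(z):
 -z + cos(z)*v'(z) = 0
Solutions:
 v(z) = C1 + Integral(z/cos(z), z)


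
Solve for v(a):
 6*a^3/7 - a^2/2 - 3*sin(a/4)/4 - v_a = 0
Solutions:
 v(a) = C1 + 3*a^4/14 - a^3/6 + 3*cos(a/4)


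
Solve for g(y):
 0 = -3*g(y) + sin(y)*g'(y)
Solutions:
 g(y) = C1*(cos(y) - 1)^(3/2)/(cos(y) + 1)^(3/2)


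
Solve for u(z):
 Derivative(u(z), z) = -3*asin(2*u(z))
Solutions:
 Integral(1/asin(2*_y), (_y, u(z))) = C1 - 3*z


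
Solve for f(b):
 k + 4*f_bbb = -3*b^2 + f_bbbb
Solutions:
 f(b) = C1 + C2*b + C3*b^2 + C4*exp(4*b) - b^5/80 - b^4/64 + b^3*(-8*k - 3)/192


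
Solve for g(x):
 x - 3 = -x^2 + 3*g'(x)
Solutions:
 g(x) = C1 + x^3/9 + x^2/6 - x


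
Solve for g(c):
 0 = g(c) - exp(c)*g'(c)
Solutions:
 g(c) = C1*exp(-exp(-c))


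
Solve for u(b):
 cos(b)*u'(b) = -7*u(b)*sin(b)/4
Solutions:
 u(b) = C1*cos(b)^(7/4)


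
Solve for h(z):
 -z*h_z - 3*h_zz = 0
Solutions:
 h(z) = C1 + C2*erf(sqrt(6)*z/6)


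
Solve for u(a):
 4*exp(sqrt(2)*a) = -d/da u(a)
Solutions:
 u(a) = C1 - 2*sqrt(2)*exp(sqrt(2)*a)


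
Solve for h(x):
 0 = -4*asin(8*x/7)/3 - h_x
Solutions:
 h(x) = C1 - 4*x*asin(8*x/7)/3 - sqrt(49 - 64*x^2)/6


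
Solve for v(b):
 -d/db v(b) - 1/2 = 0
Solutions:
 v(b) = C1 - b/2


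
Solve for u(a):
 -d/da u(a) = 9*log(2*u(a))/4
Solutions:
 4*Integral(1/(log(_y) + log(2)), (_y, u(a)))/9 = C1 - a


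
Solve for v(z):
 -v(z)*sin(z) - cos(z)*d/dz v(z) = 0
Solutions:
 v(z) = C1*cos(z)


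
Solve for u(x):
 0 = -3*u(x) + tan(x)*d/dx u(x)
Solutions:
 u(x) = C1*sin(x)^3


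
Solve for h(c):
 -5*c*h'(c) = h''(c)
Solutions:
 h(c) = C1 + C2*erf(sqrt(10)*c/2)


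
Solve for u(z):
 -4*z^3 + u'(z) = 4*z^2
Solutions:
 u(z) = C1 + z^4 + 4*z^3/3


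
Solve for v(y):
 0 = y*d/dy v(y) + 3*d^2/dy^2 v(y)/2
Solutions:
 v(y) = C1 + C2*erf(sqrt(3)*y/3)


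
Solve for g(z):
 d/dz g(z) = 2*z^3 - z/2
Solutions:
 g(z) = C1 + z^4/2 - z^2/4


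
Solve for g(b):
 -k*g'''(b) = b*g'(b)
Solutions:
 g(b) = C1 + Integral(C2*airyai(b*(-1/k)^(1/3)) + C3*airybi(b*(-1/k)^(1/3)), b)


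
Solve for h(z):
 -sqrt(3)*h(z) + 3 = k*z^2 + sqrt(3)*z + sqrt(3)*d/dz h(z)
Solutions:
 h(z) = C1*exp(-z) - sqrt(3)*k*z^2/3 + 2*sqrt(3)*k*z/3 - 2*sqrt(3)*k/3 - z + 1 + sqrt(3)


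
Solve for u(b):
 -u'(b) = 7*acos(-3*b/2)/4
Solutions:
 u(b) = C1 - 7*b*acos(-3*b/2)/4 - 7*sqrt(4 - 9*b^2)/12


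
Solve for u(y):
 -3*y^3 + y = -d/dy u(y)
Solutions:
 u(y) = C1 + 3*y^4/4 - y^2/2


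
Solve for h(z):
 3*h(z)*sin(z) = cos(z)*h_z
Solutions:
 h(z) = C1/cos(z)^3


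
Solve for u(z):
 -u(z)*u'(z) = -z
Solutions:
 u(z) = -sqrt(C1 + z^2)
 u(z) = sqrt(C1 + z^2)


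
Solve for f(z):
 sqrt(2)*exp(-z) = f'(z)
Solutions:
 f(z) = C1 - sqrt(2)*exp(-z)


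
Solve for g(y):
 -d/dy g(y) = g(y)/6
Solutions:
 g(y) = C1*exp(-y/6)


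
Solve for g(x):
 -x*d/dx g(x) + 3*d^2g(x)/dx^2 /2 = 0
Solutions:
 g(x) = C1 + C2*erfi(sqrt(3)*x/3)


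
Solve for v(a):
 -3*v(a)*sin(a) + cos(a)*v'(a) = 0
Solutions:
 v(a) = C1/cos(a)^3


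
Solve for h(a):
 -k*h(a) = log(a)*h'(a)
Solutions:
 h(a) = C1*exp(-k*li(a))


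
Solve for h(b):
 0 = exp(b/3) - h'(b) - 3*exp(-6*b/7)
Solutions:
 h(b) = C1 + 3*exp(b/3) + 7*exp(-6*b/7)/2


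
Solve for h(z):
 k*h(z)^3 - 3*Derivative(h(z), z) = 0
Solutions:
 h(z) = -sqrt(6)*sqrt(-1/(C1 + k*z))/2
 h(z) = sqrt(6)*sqrt(-1/(C1 + k*z))/2


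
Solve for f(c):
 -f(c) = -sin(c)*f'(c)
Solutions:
 f(c) = C1*sqrt(cos(c) - 1)/sqrt(cos(c) + 1)


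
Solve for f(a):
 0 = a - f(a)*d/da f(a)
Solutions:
 f(a) = -sqrt(C1 + a^2)
 f(a) = sqrt(C1 + a^2)


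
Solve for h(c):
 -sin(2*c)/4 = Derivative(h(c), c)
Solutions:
 h(c) = C1 + cos(2*c)/8


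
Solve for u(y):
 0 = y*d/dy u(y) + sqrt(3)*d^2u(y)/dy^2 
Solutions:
 u(y) = C1 + C2*erf(sqrt(2)*3^(3/4)*y/6)


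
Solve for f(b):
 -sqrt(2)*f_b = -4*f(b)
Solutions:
 f(b) = C1*exp(2*sqrt(2)*b)


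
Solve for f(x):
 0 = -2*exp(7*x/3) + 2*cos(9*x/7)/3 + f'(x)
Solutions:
 f(x) = C1 + 6*exp(7*x/3)/7 - 14*sin(9*x/7)/27


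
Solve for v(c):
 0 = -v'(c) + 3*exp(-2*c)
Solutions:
 v(c) = C1 - 3*exp(-2*c)/2


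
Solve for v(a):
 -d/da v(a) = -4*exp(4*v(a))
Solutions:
 v(a) = log(-(-1/(C1 + 16*a))^(1/4))
 v(a) = log(-1/(C1 + 16*a))/4
 v(a) = log(-I*(-1/(C1 + 16*a))^(1/4))
 v(a) = log(I*(-1/(C1 + 16*a))^(1/4))


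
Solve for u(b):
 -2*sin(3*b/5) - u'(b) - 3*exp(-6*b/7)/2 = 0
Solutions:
 u(b) = C1 + 10*cos(3*b/5)/3 + 7*exp(-6*b/7)/4


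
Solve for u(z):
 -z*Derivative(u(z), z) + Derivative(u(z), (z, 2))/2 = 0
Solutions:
 u(z) = C1 + C2*erfi(z)


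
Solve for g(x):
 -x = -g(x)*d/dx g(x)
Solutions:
 g(x) = -sqrt(C1 + x^2)
 g(x) = sqrt(C1 + x^2)


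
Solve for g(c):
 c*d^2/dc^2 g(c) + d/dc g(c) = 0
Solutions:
 g(c) = C1 + C2*log(c)


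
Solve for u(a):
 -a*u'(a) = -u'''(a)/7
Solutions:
 u(a) = C1 + Integral(C2*airyai(7^(1/3)*a) + C3*airybi(7^(1/3)*a), a)


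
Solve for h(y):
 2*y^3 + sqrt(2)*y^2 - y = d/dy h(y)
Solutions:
 h(y) = C1 + y^4/2 + sqrt(2)*y^3/3 - y^2/2


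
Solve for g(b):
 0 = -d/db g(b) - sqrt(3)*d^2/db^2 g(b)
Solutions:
 g(b) = C1 + C2*exp(-sqrt(3)*b/3)


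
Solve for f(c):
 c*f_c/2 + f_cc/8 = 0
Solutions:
 f(c) = C1 + C2*erf(sqrt(2)*c)


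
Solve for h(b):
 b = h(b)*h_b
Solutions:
 h(b) = -sqrt(C1 + b^2)
 h(b) = sqrt(C1 + b^2)


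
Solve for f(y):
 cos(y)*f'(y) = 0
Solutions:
 f(y) = C1


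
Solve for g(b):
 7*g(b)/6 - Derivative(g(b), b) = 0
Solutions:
 g(b) = C1*exp(7*b/6)


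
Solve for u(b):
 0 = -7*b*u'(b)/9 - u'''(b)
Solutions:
 u(b) = C1 + Integral(C2*airyai(-21^(1/3)*b/3) + C3*airybi(-21^(1/3)*b/3), b)


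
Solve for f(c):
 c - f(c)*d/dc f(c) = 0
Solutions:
 f(c) = -sqrt(C1 + c^2)
 f(c) = sqrt(C1 + c^2)


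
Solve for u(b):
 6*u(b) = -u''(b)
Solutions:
 u(b) = C1*sin(sqrt(6)*b) + C2*cos(sqrt(6)*b)


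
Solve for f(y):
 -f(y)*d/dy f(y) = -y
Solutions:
 f(y) = -sqrt(C1 + y^2)
 f(y) = sqrt(C1 + y^2)


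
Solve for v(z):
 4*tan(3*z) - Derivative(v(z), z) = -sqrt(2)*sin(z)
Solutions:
 v(z) = C1 - 4*log(cos(3*z))/3 - sqrt(2)*cos(z)


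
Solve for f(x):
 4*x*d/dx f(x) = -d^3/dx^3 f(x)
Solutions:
 f(x) = C1 + Integral(C2*airyai(-2^(2/3)*x) + C3*airybi(-2^(2/3)*x), x)


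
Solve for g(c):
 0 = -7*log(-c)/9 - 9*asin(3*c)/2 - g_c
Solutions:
 g(c) = C1 - 7*c*log(-c)/9 - 9*c*asin(3*c)/2 + 7*c/9 - 3*sqrt(1 - 9*c^2)/2


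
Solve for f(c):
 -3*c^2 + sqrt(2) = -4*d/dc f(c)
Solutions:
 f(c) = C1 + c^3/4 - sqrt(2)*c/4


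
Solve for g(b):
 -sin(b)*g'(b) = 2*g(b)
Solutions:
 g(b) = C1*(cos(b) + 1)/(cos(b) - 1)


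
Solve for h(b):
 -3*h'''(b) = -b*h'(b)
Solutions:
 h(b) = C1 + Integral(C2*airyai(3^(2/3)*b/3) + C3*airybi(3^(2/3)*b/3), b)


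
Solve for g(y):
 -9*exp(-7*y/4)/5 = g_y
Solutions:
 g(y) = C1 + 36*exp(-7*y/4)/35


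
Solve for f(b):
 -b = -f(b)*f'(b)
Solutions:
 f(b) = -sqrt(C1 + b^2)
 f(b) = sqrt(C1 + b^2)


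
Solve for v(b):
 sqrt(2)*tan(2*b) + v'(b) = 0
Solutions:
 v(b) = C1 + sqrt(2)*log(cos(2*b))/2


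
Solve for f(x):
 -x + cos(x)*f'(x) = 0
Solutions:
 f(x) = C1 + Integral(x/cos(x), x)


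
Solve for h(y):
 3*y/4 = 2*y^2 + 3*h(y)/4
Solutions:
 h(y) = y*(3 - 8*y)/3


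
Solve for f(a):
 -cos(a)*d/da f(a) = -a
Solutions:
 f(a) = C1 + Integral(a/cos(a), a)


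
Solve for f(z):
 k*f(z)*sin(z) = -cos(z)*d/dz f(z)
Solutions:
 f(z) = C1*exp(k*log(cos(z)))


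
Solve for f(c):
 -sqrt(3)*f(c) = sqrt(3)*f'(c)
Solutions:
 f(c) = C1*exp(-c)


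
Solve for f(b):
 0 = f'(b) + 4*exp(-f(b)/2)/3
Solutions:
 f(b) = 2*log(C1 - 2*b/3)


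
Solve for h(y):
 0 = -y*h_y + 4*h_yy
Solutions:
 h(y) = C1 + C2*erfi(sqrt(2)*y/4)


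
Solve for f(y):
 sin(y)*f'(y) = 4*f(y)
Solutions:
 f(y) = C1*(cos(y)^2 - 2*cos(y) + 1)/(cos(y)^2 + 2*cos(y) + 1)


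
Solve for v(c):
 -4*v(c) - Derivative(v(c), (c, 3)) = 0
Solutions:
 v(c) = C3*exp(-2^(2/3)*c) + (C1*sin(2^(2/3)*sqrt(3)*c/2) + C2*cos(2^(2/3)*sqrt(3)*c/2))*exp(2^(2/3)*c/2)
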